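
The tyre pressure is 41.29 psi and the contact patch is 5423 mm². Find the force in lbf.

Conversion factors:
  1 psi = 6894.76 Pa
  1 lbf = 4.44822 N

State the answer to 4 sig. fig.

347.1 lbf

41.29 psi × 6894.76 → 284685 Pa
5423 mm² × 10⁻⁶ → 0.005423 m²
F = P × A = 284685 Pa × 0.005423 m² = 1543.85 N
1543.85 N ÷ (4.44822 N/lbf) = 347.071 lbf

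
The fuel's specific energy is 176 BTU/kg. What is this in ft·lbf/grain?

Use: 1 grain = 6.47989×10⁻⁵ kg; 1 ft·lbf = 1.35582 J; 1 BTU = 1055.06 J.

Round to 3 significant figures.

8.87 ft·lbf/grain

176 BTU/kg × 1055.06 J/BTU = 185691 J/kg
185691 J/kg ÷ 1.35582 J/ft·lbf × 6.47989×10⁻⁵ kg/grain = 8.87476 ft·lbf/grain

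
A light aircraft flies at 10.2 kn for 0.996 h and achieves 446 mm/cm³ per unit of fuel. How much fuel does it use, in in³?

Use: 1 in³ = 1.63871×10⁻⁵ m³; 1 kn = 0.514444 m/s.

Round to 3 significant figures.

10.2 kn → 5.24733 m/s
0.996 h → 3585.6 s
d = v × t = 5.24733 × 3585.6 = 18814.8 m
446 mm/cm³ → 446000 m/m³
V = d / (distance per unit fuel) = 18814.8 / 446000 = 0.0421857 m³
In in³: 0.0421857 / 1.63871×10⁻⁵ = 2574.32 in³

2570 in³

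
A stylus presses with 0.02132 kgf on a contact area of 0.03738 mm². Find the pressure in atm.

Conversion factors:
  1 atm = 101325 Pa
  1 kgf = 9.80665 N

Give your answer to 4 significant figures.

0.02132 kgf × 9.80665 → 0.209078 N
0.03738 mm² × 10⁻⁶ → 3.738×10⁻⁸ m²
P = F / A = 0.209078 N / 3.738×10⁻⁸ m² = 5.59331×10⁶ Pa
5.59331×10⁶ Pa ÷ (101325 Pa/atm) = 55.2017 atm

55.20 atm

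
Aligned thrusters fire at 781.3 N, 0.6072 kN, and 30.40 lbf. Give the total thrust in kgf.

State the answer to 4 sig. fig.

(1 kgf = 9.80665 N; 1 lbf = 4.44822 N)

155.4 kgf

781.3 N (already N)
0.6072 kN × 1000 → 607.2 N
30.40 lbf × 4.44822 → 135.226 N
Combined: 781.3 + 607.2 + 135.226 = 1523.73 N
In kgf: 1523.73 / 9.80665 = 155.377 kgf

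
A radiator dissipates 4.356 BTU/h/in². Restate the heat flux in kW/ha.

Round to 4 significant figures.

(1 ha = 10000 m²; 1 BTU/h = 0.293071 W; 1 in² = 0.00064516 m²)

1.979×10⁴ kW/ha

4.356 BTU/h/in² × 0.293071 W/BTU/h ÷ 0.00064516 m²/in² = 1978.76 W/m²
1978.76 W/m² ÷ 1000 W/kW × 10000 m²/ha = 19787.6 kW/ha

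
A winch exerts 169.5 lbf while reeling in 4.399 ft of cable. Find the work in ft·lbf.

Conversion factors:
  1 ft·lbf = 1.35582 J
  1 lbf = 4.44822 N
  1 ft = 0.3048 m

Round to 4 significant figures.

745.6 ft·lbf

169.5 lbf × 4.44822 = 753.973 N
4.399 ft × 0.3048 = 1.34082 m
W = F × d = 753.973 N × 1.34082 m = 1010.94 J
1010.94 J ÷ (1.35582 J/ft·lbf) = 745.63 ft·lbf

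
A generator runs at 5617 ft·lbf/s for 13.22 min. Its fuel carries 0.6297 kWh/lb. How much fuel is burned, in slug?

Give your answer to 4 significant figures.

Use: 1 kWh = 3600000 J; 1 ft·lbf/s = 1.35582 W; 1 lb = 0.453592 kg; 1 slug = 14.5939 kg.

0.08282 slug

5617 ft·lbf/s → 7615.64 W
13.22 min → 793.2 s
E = P × t = 7615.64 × 793.2 = 6.04073×10⁶ J
0.6297 kWh/lb → 4.99771×10⁶ J/kg
m = E / e_s = 6.04073×10⁶ / 4.99771×10⁶ = 1.2087 kg
In slug: 1.2087 / 14.5939 = 0.0828223 slug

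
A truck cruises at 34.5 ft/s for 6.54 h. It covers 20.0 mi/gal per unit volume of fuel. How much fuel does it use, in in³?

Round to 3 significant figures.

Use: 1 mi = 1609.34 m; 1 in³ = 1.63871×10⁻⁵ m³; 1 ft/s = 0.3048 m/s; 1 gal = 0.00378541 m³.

34.5 ft/s → 10.5156 m/s
6.54 h → 23544 s
d = v × t = 10.5156 × 23544 = 247579 m
20.0 mi/gal → 8.50286×10⁶ m/m³
V = d / (distance per unit fuel) = 247579 / 8.50286×10⁶ = 0.0291171 m³
In in³: 0.0291171 / 1.63871×10⁻⁵ = 1776.83 in³

1780 in³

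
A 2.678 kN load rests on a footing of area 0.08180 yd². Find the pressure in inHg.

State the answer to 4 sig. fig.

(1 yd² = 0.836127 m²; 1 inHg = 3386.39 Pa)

2.678 kN × 1000 = 2678 N
0.08180 yd² × 0.836127 = 0.0683952 m²
P = F / A = 2678 N / 0.0683952 m² = 39154.8 Pa
39154.8 Pa ÷ (3386.39 Pa/inHg) = 11.5624 inHg

11.56 inHg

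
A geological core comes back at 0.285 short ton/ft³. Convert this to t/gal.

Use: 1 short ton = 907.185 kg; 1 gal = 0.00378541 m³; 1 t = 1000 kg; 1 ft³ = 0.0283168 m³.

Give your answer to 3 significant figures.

0.285 short ton/ft³ × 907.185 kg/short ton ÷ 0.0283168 m³/ft³ = 9130.54 kg/m³
9130.54 kg/m³ ÷ 1000 kg/t × 0.00378541 m³/gal = 0.0345628 t/gal

0.0346 t/gal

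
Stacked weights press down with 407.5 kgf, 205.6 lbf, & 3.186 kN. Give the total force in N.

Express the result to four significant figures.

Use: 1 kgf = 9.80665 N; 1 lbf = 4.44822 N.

8097 N

407.5 kgf × 9.80665 → 3996.21 N
205.6 lbf × 4.44822 → 914.554 N
3.186 kN × 1000 → 3186 N
Total: 3996.21 + 914.554 + 3186 = 8096.76 N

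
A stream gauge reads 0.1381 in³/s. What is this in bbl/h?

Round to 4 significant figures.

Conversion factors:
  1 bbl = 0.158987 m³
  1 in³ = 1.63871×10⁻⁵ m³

0.05124 bbl/h

0.1381 in³/s × 1.63871×10⁻⁵ m³/in³ = 2.26306×10⁻⁶ m³/s
2.26306×10⁻⁶ m³/s ÷ 0.158987 m³/bbl × 3600 s/h = 0.0512433 bbl/h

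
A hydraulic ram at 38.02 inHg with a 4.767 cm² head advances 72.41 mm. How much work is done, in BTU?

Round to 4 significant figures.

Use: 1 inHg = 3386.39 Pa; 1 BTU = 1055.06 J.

0.004212 BTU

38.02 inHg → 128751 Pa
4.767 cm² → 4.767×10⁻⁴ m²
F = P × A = 128751 × 4.767×10⁻⁴ = 61.3756 N
72.41 mm → 0.07241 m
W = F × d = 61.3756 × 0.07241 = 4.44421 J
In BTU: 4.44421 / 1055.06 = 0.00421228 BTU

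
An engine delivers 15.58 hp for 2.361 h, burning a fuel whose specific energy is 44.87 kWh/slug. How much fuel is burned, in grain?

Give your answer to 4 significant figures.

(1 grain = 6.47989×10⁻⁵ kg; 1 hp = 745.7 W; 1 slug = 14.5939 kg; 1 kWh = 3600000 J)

15.58 hp → 11618 W
2.361 h → 8499.6 s
E = P × t = 11618 × 8499.6 = 9.87484×10⁷ J
44.87 kWh/slug → 1.10685×10⁷ J/kg
m = E / e_s = 9.87484×10⁷ / 1.10685×10⁷ = 8.92157 kg
In grain: 8.92157 / 6.47989×10⁻⁵ = 137681 grain

1.377×10⁵ grain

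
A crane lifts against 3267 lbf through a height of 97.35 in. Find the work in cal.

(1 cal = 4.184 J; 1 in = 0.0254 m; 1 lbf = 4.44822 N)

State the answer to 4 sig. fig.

8588 cal

3267 lbf × 4.44822 = 14532.3 N
97.35 in × 0.0254 = 2.47269 m
W = F × d = 14532.3 N × 2.47269 m = 35933.9 J
35933.9 J ÷ (4.184 J/cal) = 8588.41 cal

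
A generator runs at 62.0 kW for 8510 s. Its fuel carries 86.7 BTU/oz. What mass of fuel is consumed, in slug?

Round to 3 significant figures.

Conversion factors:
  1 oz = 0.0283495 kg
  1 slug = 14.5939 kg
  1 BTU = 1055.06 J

62.0 kW → 62000 W
E = P × t = 62000 × 8510 = 5.2762×10⁸ J
86.7 BTU/oz → 3.22664×10⁶ J/kg
m = E / e_s = 5.2762×10⁸ / 3.22664×10⁶ = 163.52 kg
In slug: 163.52 / 14.5939 = 11.2047 slug

11.2 slug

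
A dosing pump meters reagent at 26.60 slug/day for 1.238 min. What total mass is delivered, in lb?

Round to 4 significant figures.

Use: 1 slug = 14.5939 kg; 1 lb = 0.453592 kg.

26.60 slug/day → 0.00449303 kg/s
1.238 min → 74.28 s
m = ṁ × t = 0.00449303 × 74.28 = 0.333742 kg
In lb: 0.333742 / 0.453592 = 0.735776 lb

0.7358 lb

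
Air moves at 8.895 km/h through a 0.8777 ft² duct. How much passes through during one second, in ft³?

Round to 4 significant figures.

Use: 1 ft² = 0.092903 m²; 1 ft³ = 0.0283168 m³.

8.895 km/h × (1/3.6) → 2.47083 m/s
0.8777 ft² × 0.092903 → 0.081541 m²
V = v × A × t = 2.47083 m/s × 0.081541 m² × 1 s = 0.201474 m³
0.201474 m³ ÷ (0.0283168 m³/ft³) = 7.115 ft³

7.115 ft³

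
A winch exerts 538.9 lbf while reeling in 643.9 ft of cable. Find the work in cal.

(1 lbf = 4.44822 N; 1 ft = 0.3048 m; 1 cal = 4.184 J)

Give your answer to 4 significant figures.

538.9 lbf × 4.44822 = 2397.15 N
643.9 ft × 0.3048 = 196.261 m
W = F × d = 2397.15 N × 196.261 m = 470467 J
470467 J ÷ (4.184 J/cal) = 112444 cal

1.124×10⁵ cal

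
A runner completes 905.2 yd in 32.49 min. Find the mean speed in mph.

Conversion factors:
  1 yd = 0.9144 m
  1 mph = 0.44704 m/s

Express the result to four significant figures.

0.9498 mph

905.2 yd × 0.9144 → 827.715 m
32.49 min × 60 → 1949.4 s
v = d / t = 827.715 m / 1949.4 s = 0.4246 m/s
0.4246 m/s ÷ (0.44704 m/s/mph) = 0.949803 mph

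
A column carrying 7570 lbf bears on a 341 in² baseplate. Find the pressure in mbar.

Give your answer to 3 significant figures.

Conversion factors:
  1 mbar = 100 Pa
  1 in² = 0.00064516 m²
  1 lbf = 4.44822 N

1530 mbar

7570 lbf × 4.44822 → 33673 N
341 in² × 0.00064516 → 0.22 m²
P = F / A = 33673 N / 0.22 m² = 153059 Pa
153059 Pa ÷ (100 Pa/mbar) = 1530.59 mbar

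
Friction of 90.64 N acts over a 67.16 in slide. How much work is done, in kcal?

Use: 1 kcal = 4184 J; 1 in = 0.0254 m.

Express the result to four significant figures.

67.16 in × 0.0254 = 1.70586 m
W = F × d = 90.64 N × 1.70586 m = 154.619 J
154.619 J ÷ (4184 J/kcal) = 0.0369548 kcal

0.03695 kcal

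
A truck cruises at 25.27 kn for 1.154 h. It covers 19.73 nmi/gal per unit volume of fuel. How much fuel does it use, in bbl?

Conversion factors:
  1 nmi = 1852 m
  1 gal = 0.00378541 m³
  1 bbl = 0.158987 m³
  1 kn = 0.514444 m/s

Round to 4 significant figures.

0.03519 bbl

25.27 kn → 13 m/s
1.154 h → 4154.4 s
d = v × t = 13 × 4154.4 = 54007.2 m
19.73 nmi/gal → 9.65284×10⁶ m/m³
V = d / (distance per unit fuel) = 54007.2 / 9.65284×10⁶ = 0.00559495 m³
In bbl: 0.00559495 / 0.158987 = 0.0351912 bbl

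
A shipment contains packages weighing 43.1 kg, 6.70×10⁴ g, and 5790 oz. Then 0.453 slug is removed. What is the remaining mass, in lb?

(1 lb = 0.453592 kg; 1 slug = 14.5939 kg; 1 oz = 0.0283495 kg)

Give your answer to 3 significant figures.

590 lb

43.1 kg (already kg)
6.70×10⁴ g × 0.001 → 67 kg
5790 oz × 0.0283495 → 164.144 kg
0.453 slug × 14.5939 → 6.61104 kg
Sum: 43.1 + 67 + 164.144 − 6.61104 = 267.633 kg
In lb: 267.633 / 0.453592 = 590.03 lb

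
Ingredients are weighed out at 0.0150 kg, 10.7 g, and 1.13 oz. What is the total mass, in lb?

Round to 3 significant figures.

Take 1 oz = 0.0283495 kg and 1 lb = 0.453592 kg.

0.0150 kg (already kg)
10.7 g × 0.001 = 0.0107 kg
1.13 oz × 0.0283495 = 0.0320349 kg
Sum: 0.015 + 0.0107 + 0.0320349 = 0.0577349 kg
In lb: 0.0577349 / 0.453592 = 0.127284 lb

0.127 lb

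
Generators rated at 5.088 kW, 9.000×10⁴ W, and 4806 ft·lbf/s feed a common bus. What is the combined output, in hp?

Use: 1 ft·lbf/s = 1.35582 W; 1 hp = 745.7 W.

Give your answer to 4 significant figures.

5.088 kW × 1000 → 5088 W
9.000×10⁴ W (already W)
4806 ft·lbf/s × 1.35582 → 6516.07 W
Sum: 5088 + 90000 + 6516.07 = 101604 W
In hp: 101604 / 745.7 = 136.253 hp

136.3 hp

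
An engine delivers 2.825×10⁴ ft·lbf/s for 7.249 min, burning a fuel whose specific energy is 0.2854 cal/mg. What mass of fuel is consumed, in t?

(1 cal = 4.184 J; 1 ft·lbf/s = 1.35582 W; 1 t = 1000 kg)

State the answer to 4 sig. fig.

2.825×10⁴ ft·lbf/s → 38301.9 W
7.249 min → 434.94 s
E = P × t = 38301.9 × 434.94 = 1.6659×10⁷ J
0.2854 cal/mg → 1.19411×10⁶ J/kg
m = E / e_s = 1.6659×10⁷ / 1.19411×10⁶ = 13.951 kg
In t: 13.951 / 1000 = 0.013951 t

0.01395 t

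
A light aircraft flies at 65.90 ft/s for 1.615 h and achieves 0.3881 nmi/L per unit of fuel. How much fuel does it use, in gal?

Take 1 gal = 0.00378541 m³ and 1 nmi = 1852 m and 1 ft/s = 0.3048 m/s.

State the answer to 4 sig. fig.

42.92 gal

65.90 ft/s → 20.0863 m/s
1.615 h → 5814 s
d = v × t = 20.0863 × 5814 = 116782 m
0.3881 nmi/L → 718761 m/m³
V = d / (distance per unit fuel) = 116782 / 718761 = 0.162477 m³
In gal: 0.162477 / 0.00378541 = 42.9219 gal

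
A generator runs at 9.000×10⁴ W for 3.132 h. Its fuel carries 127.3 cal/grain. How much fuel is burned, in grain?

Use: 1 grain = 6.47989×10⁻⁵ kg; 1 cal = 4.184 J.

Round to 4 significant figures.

1.905×10⁶ grain

3.132 h → 11275.2 s
E = P × t = 90000 × 11275.2 = 1.01477×10⁹ J
127.3 cal/grain → 8.21963×10⁶ J/kg
m = E / e_s = 1.01477×10⁹ / 8.21963×10⁶ = 123.457 kg
In grain: 123.457 / 6.47989×10⁻⁵ = 1.90523×10⁶ grain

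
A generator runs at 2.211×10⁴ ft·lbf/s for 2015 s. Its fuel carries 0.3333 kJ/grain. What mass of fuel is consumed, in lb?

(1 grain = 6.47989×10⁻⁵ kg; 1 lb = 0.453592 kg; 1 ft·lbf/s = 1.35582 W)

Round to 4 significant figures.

25.89 lb

2.211×10⁴ ft·lbf/s → 29977.2 W
E = P × t = 29977.2 × 2015 = 6.04041×10⁷ J
0.3333 kJ/grain → 5.14361×10⁶ J/kg
m = E / e_s = 6.04041×10⁷ / 5.14361×10⁶ = 11.7435 kg
In lb: 11.7435 / 0.453592 = 25.89 lb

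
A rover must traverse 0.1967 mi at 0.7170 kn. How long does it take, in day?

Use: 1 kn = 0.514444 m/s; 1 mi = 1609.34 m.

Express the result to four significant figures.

0.009933 day

0.1967 mi × 1609.34 → 316.557 m
0.7170 kn × 0.514444 → 0.368856 m/s
t = d / v = 316.557 m / 0.368856 m/s = 858.213 s
858.213 s ÷ (86400 s/day) = 0.00993302 day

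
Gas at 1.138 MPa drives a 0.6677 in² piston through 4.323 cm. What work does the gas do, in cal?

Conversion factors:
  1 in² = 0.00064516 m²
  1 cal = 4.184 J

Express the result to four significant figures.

1.138 MPa → 1.138×10⁶ Pa
0.6677 in² → 4.30773×10⁻⁴ m²
F = P × A = 1.138×10⁶ × 4.30773×10⁻⁴ = 490.22 N
4.323 cm → 0.04323 m
W = F × d = 490.22 × 0.04323 = 21.1922 J
In cal: 21.1922 / 4.184 = 5.06506 cal

5.065 cal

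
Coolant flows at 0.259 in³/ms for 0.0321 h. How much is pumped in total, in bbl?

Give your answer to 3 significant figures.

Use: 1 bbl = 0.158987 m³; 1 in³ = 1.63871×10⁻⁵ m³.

3.08 bbl

0.259 in³/ms → 0.00424426 m³/s
0.0321 h → 115.56 s
V = Q × t = 0.00424426 × 115.56 = 0.490467 m³
In bbl: 0.490467 / 0.158987 = 3.08495 bbl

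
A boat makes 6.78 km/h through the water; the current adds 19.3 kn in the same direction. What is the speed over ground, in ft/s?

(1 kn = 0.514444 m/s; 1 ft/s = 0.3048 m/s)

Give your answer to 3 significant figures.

38.8 ft/s

6.78 km/h × (1/3.6) = 1.88333 m/s
19.3 kn × 0.514444 = 9.92877 m/s
Total: 1.88333 + 9.92877 = 11.8121 m/s
In ft/s: 11.8121 / 0.3048 = 38.7536 ft/s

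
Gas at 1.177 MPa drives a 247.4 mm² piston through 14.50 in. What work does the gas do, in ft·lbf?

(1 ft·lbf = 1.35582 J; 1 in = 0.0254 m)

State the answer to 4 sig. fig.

79.10 ft·lbf

1.177 MPa → 1.177×10⁶ Pa
247.4 mm² → 2.474×10⁻⁴ m²
F = P × A = 1.177×10⁶ × 2.474×10⁻⁴ = 291.19 N
14.50 in → 0.3683 m
W = F × d = 291.19 × 0.3683 = 107.245 J
In ft·lbf: 107.245 / 1.35582 = 79.0997 ft·lbf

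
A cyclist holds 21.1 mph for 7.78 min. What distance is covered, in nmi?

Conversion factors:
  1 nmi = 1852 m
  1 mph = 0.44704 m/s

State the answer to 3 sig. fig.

21.1 mph × 0.44704 = 9.43254 m/s
7.78 min × 60 = 466.8 s
d = v × t = 9.43254 m/s × 466.8 s = 4403.11 m
4403.11 m ÷ (1852 m/nmi) = 2.37749 nmi

2.38 nmi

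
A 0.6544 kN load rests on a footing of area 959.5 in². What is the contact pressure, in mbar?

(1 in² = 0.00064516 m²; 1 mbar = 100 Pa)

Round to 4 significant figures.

10.57 mbar

0.6544 kN × 1000 = 654.4 N
959.5 in² × 0.00064516 = 0.619031 m²
P = F / A = 654.4 N / 0.619031 m² = 1057.14 Pa
1057.14 Pa ÷ (100 Pa/mbar) = 10.5714 mbar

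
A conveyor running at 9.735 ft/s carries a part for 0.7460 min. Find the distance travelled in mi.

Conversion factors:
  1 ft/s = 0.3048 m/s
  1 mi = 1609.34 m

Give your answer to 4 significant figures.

9.735 ft/s × 0.3048 → 2.96723 m/s
0.7460 min × 60 → 44.76 s
d = v × t = 2.96723 m/s × 44.76 s = 132.813 m
132.813 m ÷ (1609.34 m/mi) = 0.0825264 mi

0.08253 mi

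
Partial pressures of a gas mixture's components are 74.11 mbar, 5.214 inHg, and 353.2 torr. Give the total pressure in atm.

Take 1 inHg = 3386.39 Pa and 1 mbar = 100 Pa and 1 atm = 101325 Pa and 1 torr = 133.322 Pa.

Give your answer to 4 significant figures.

0.7121 atm

74.11 mbar × 100 = 7411 Pa
5.214 inHg × 3386.39 = 17656.6 Pa
353.2 torr × 133.322 = 47089.3 Pa
Total: 7411 + 17656.6 + 47089.3 = 72156.9 Pa
In atm: 72156.9 / 101325 = 0.712133 atm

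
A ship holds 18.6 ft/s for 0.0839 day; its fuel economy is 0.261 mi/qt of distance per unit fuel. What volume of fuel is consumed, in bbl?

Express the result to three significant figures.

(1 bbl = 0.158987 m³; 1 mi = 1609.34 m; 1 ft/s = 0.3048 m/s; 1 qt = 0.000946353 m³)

0.582 bbl

18.6 ft/s → 5.66928 m/s
0.0839 day → 7248.96 s
d = v × t = 5.66928 × 7248.96 = 41096.4 m
0.261 mi/qt → 443849 m/m³
V = d / (distance per unit fuel) = 41096.4 / 443849 = 0.0925909 m³
In bbl: 0.0925909 / 0.158987 = 0.58238 bbl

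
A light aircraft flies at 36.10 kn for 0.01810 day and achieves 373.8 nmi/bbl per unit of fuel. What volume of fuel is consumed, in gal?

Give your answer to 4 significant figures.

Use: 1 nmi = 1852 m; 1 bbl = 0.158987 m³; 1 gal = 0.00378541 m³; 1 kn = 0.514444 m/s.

1.762 gal

36.10 kn → 18.5714 m/s
0.01810 day → 1563.84 s
d = v × t = 18.5714 × 1563.84 = 29042.7 m
373.8 nmi/bbl → 4.3543×10⁶ m/m³
V = d / (distance per unit fuel) = 29042.7 / 4.3543×10⁶ = 0.00666989 m³
In gal: 0.00666989 / 0.00378541 = 1.762 gal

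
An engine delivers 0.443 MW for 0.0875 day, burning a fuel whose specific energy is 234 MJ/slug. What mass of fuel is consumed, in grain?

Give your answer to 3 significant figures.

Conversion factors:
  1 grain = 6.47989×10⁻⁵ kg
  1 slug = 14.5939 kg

3.22×10⁶ grain

0.443 MW → 443000 W
0.0875 day → 7560 s
E = P × t = 443000 × 7560 = 3.34908×10⁹ J
234 MJ/slug → 1.60341×10⁷ J/kg
m = E / e_s = 3.34908×10⁹ / 1.60341×10⁷ = 208.872 kg
In grain: 208.872 / 6.47989×10⁻⁵ = 3.22339×10⁶ grain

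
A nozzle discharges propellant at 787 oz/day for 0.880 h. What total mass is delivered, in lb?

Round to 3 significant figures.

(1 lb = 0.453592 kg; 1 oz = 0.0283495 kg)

1.80 lb

787 oz/day → 2.5823×10⁻⁴ kg/s
0.880 h → 3168 s
m = ṁ × t = 2.5823×10⁻⁴ × 3168 = 0.818073 kg
In lb: 0.818073 / 0.453592 = 1.80354 lb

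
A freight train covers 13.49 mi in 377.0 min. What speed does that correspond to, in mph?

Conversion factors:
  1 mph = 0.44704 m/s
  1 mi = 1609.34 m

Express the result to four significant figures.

2.147 mph

13.49 mi × 1609.34 = 21710 m
377.0 min × 60 = 22620 s
v = d / t = 21710 m / 22620 s = 0.95977 m/s
0.95977 m/s ÷ (0.44704 m/s/mph) = 2.14694 mph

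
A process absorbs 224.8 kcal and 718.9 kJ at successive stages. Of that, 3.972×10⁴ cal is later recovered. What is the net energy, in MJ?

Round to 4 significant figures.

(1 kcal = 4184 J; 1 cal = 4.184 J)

1.493 MJ

224.8 kcal × 4184 → 940563 J
718.9 kJ × 1000 → 718900 J
3.972×10⁴ cal × 4.184 → 166188 J
Net: 940563 + 718900 − 166188 = 1.49328×10⁶ J
In MJ: 1.49328×10⁶ / 1000000 = 1.49328 MJ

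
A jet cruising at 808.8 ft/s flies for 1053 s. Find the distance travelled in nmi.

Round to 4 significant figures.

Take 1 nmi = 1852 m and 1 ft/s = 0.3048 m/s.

140.2 nmi

808.8 ft/s × 0.3048 → 246.522 m/s
d = v × t = 246.522 m/s × 1053 s = 259588 m
259588 m ÷ (1852 m/nmi) = 140.166 nmi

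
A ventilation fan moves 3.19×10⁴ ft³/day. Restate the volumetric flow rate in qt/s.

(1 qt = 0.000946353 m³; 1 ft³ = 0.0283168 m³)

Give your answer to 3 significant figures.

3.19×10⁴ ft³/day × 0.0283168 m³/ft³ ÷ 86400 s/day = 0.0104549 m³/s
0.0104549 m³/s ÷ 0.000946353 m³/qt = 11.0476 qt/s

11.0 qt/s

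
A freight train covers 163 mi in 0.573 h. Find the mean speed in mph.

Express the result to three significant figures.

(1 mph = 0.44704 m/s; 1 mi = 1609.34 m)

284 mph

163 mi × 1609.34 → 262322 m
0.573 h × 3600 → 2062.8 s
v = d / t = 262322 m / 2062.8 s = 127.168 m/s
127.168 m/s ÷ (0.44704 m/s/mph) = 284.467 mph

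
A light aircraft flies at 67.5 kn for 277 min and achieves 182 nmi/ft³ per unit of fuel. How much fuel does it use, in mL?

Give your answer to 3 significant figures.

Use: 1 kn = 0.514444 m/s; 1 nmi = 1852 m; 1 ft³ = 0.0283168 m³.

67.5 kn → 34.725 m/s
277 min → 16620 s
d = v × t = 34.725 × 16620 = 577130 m
182 nmi/ft³ → 1.19033×10⁷ m/m³
V = d / (distance per unit fuel) = 577130 / 1.19033×10⁷ = 0.0484849 m³
In mL: 0.0484849 / 10⁻⁶ = 48484.9 mL

4.85×10⁴ mL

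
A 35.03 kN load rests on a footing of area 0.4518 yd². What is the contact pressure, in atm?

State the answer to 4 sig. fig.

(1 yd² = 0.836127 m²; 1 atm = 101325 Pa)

0.9152 atm

35.03 kN × 1000 = 35030 N
0.4518 yd² × 0.836127 = 0.377762 m²
P = F / A = 35030 N / 0.377762 m² = 92730.3 Pa
92730.3 Pa ÷ (101325 Pa/atm) = 0.915177 atm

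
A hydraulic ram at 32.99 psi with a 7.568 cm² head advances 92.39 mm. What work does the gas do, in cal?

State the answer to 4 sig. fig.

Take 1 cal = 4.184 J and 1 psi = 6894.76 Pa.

32.99 psi → 227458 Pa
7.568 cm² → 7.568×10⁻⁴ m²
F = P × A = 227458 × 7.568×10⁻⁴ = 172.14 N
92.39 mm → 0.09239 m
W = F × d = 172.14 × 0.09239 = 15.904 J
In cal: 15.904 / 4.184 = 3.80115 cal

3.801 cal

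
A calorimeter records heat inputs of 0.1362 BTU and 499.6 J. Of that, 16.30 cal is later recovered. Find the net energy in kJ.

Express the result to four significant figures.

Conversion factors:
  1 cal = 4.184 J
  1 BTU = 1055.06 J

0.5751 kJ

0.1362 BTU × 1055.06 = 143.699 J
499.6 J (already J)
16.30 cal × 4.184 = 68.1992 J
Net: 143.699 + 499.6 − 68.1992 = 575.1 J
In kJ: 575.1 / 1000 = 0.5751 kJ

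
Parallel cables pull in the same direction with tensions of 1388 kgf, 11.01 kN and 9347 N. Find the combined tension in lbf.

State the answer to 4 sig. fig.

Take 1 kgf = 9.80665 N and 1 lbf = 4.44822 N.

1388 kgf × 9.80665 → 13611.6 N
11.01 kN × 1000 → 11010 N
9347 N (already N)
Sum: 13611.6 + 11010 + 9347 = 33968.6 N
In lbf: 33968.6 / 4.44822 = 7636.45 lbf

7636 lbf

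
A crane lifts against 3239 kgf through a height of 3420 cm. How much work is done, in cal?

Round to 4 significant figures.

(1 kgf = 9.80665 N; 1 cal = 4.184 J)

2.596×10⁵ cal

3239 kgf × 9.80665 → 31763.7 N
3420 cm × 0.01 → 34.2 m
W = F × d = 31763.7 N × 34.2 m = 1.08632×10⁶ J
1.08632×10⁶ J ÷ (4.184 J/cal) = 259637 cal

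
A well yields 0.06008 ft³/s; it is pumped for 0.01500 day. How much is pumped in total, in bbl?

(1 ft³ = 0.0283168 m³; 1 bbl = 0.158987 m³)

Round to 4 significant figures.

13.87 bbl

0.06008 ft³/s → 0.00170127 m³/s
0.01500 day → 1296 s
V = Q × t = 0.00170127 × 1296 = 2.20485 m³
In bbl: 2.20485 / 0.158987 = 13.8681 bbl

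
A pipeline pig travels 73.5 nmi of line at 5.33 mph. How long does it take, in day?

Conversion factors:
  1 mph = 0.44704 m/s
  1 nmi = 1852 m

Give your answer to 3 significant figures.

73.5 nmi × 1852 = 136122 m
5.33 mph × 0.44704 = 2.38272 m/s
t = d / v = 136122 m / 2.38272 m/s = 57128.8 s
57128.8 s ÷ (86400 s/day) = 0.661213 day

0.661 day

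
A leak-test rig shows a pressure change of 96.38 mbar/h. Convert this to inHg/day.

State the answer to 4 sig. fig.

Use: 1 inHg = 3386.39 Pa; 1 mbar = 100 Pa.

96.38 mbar/h × 100 Pa/mbar ÷ 3600 s/h = 2.67722 Pa/s
2.67722 Pa/s ÷ 3386.39 Pa/inHg × 86400 s/day = 68.3063 inHg/day

68.31 inHg/day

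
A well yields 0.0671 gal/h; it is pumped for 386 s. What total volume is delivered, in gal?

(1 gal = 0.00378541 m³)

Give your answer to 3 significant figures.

0.00719 gal

0.0671 gal/h → 7.05558×10⁻⁸ m³/s
V = Q × t = 7.05558×10⁻⁸ × 386 = 2.72345×10⁻⁵ m³
In gal: 2.72345×10⁻⁵ / 0.00378541 = 0.0071946 gal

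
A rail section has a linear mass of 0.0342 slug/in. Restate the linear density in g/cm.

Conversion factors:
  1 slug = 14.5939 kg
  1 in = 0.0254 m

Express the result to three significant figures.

0.0342 slug/in × 14.5939 kg/slug ÷ 0.0254 m/in = 19.6501 kg/m
19.6501 kg/m ÷ 0.001 kg/g × 0.01 m/cm = 196.501 g/cm

197 g/cm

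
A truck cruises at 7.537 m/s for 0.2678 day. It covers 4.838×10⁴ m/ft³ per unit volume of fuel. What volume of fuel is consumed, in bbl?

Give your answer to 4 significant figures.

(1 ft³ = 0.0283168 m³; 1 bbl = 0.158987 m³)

0.2678 day → 23137.9 s
d = v × t = 7.537 × 23137.9 = 174390 m
4.838×10⁴ m/ft³ → 1.70853×10⁶ m/m³
V = d / (distance per unit fuel) = 174390 / 1.70853×10⁶ = 0.10207 m³
In bbl: 0.10207 / 0.158987 = 0.642002 bbl

0.6420 bbl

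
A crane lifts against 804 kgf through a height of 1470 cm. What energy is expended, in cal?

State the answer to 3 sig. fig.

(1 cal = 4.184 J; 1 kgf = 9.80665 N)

804 kgf × 9.80665 = 7884.55 N
1470 cm × 0.01 = 14.7 m
W = F × d = 7884.55 N × 14.7 m = 115903 J
115903 J ÷ (4.184 J/cal) = 27701.5 cal

2.77×10⁴ cal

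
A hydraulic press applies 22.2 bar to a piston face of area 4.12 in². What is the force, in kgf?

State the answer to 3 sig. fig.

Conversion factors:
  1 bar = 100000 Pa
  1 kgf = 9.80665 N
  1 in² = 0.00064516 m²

602 kgf

22.2 bar × 100000 → 2.22×10⁶ Pa
4.12 in² × 0.00064516 → 0.00265806 m²
F = P × A = 2.22×10⁶ Pa × 0.00265806 m² = 5900.89 N
5900.89 N ÷ (9.80665 N/kgf) = 601.723 kgf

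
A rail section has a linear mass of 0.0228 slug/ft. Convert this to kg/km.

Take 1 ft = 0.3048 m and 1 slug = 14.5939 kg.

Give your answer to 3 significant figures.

0.0228 slug/ft × 14.5939 kg/slug ÷ 0.3048 m/ft = 1.09167 kg/m
1.09167 kg/m × 1000 m/km = 1091.67 kg/km

1090 kg/km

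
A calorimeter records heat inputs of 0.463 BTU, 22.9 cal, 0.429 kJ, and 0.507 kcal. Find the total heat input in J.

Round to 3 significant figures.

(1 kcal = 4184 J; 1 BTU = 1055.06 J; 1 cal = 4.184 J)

0.463 BTU × 1055.06 = 488.493 J
22.9 cal × 4.184 = 95.8136 J
0.429 kJ × 1000 = 429 J
0.507 kcal × 4184 = 2121.29 J
Combined: 488.493 + 95.8136 + 429 + 2121.29 = 3134.6 J

3130 J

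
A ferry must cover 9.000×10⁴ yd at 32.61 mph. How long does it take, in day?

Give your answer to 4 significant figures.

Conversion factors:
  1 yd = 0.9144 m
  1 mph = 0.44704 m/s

9.000×10⁴ yd × 0.9144 = 82296 m
32.61 mph × 0.44704 = 14.578 m/s
t = d / v = 82296 m / 14.578 m/s = 5645.22 s
5645.22 s ÷ (86400 s/day) = 0.0653382 day

0.06534 day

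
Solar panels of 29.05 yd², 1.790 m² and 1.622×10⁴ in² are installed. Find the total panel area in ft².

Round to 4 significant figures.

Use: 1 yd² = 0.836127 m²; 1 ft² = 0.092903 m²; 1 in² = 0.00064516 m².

393.4 ft²

29.05 yd² × 0.836127 = 24.2895 m²
1.790 m² (already m²)
1.622×10⁴ in² × 0.00064516 = 10.4645 m²
Sum: 24.2895 + 1.79 + 10.4645 = 36.544 m²
In ft²: 36.544 / 0.092903 = 393.357 ft²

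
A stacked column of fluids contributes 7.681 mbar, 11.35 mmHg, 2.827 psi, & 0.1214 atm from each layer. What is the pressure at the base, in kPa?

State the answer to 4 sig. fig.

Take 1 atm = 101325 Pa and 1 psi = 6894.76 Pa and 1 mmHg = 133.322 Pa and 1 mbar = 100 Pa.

34.07 kPa

7.681 mbar × 100 → 768.1 Pa
11.35 mmHg × 133.322 → 1513.2 Pa
2.827 psi × 6894.76 → 19491.5 Pa
0.1214 atm × 101325 → 12300.9 Pa
Sum: 768.1 + 1513.2 + 19491.5 + 12300.9 = 34073.7 Pa
In kPa: 34073.7 / 1000 = 34.0737 kPa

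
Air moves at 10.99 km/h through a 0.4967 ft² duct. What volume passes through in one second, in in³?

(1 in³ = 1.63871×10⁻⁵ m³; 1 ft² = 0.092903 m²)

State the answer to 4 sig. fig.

8596 in³

10.99 km/h × (1/3.6) → 3.05278 m/s
0.4967 ft² × 0.092903 → 0.0461449 m²
V = v × A × t = 3.05278 m/s × 0.0461449 m² × 1 s = 0.14087 m³
0.14087 m³ ÷ (1.63871×10⁻⁵ m³/in³) = 8596.4 in³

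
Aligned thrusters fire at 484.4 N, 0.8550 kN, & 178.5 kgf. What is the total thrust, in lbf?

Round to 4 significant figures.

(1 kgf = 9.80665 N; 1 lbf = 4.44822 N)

484.4 N (already N)
0.8550 kN × 1000 → 855 N
178.5 kgf × 9.80665 → 1750.49 N
Sum: 484.4 + 855 + 1750.49 = 3089.89 N
In lbf: 3089.89 / 4.44822 = 694.635 lbf

694.6 lbf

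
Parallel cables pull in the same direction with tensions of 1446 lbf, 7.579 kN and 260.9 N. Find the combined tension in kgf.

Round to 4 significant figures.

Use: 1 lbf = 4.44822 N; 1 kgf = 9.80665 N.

1446 lbf × 4.44822 → 6432.13 N
7.579 kN × 1000 → 7579 N
260.9 N (already N)
Combined: 6432.13 + 7579 + 260.9 = 14272 N
In kgf: 14272 / 9.80665 = 1455.34 kgf

1455 kgf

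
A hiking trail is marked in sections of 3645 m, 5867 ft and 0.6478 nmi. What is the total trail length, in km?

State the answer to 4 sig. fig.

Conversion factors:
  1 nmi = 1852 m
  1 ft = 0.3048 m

3645 m (already m)
5867 ft × 0.3048 = 1788.26 m
0.6478 nmi × 1852 = 1199.73 m
Total: 3645 + 1788.26 + 1199.73 = 6632.99 m
In km: 6632.99 / 1000 = 6.63299 km

6.633 km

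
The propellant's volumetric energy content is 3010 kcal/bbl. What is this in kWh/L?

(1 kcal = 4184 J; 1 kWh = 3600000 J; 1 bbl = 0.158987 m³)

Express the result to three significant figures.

3010 kcal/bbl × 4184 J/kcal ÷ 0.158987 m³/bbl = 7.9213×10⁷ J/m³
7.9213×10⁷ J/m³ ÷ 3600000 J/kWh × 0.001 m³/L = 0.0220036 kWh/L

0.0220 kWh/L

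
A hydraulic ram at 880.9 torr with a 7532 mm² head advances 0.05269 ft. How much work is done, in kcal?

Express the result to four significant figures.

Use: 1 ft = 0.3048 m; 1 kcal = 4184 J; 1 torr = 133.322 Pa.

880.9 torr → 117443 Pa
7532 mm² → 0.007532 m²
F = P × A = 117443 × 0.007532 = 884.581 N
0.05269 ft → 0.0160599 m
W = F × d = 884.581 × 0.0160599 = 14.2063 J
In kcal: 14.2063 / 4184 = 0.00339539 kcal

0.003395 kcal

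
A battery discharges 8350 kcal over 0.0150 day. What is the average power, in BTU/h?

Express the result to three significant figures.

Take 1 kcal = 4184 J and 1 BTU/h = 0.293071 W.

8350 kcal × 4184 = 3.49364×10⁷ J
0.0150 day × 86400 = 1296 s
P = E / t = 3.49364×10⁷ J / 1296 s = 26957.1 W
26957.1 W ÷ (0.293071 W/BTU/h) = 91981.5 BTU/h

9.20×10⁴ BTU/h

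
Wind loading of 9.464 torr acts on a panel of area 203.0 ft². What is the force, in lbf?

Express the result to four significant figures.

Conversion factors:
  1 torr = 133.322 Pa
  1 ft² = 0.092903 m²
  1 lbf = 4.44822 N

5350 lbf

9.464 torr × 133.322 → 1261.76 Pa
203.0 ft² × 0.092903 → 18.8593 m²
F = P × A = 1261.76 Pa × 18.8593 m² = 23795.9 N
23795.9 N ÷ (4.44822 N/lbf) = 5349.53 lbf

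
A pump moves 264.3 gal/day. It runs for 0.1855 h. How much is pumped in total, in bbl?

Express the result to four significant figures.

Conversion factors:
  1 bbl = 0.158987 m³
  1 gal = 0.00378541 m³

0.04864 bbl

264.3 gal/day → 1.15797×10⁻⁵ m³/s
0.1855 h → 667.8 s
V = Q × t = 1.15797×10⁻⁵ × 667.8 = 0.00773292 m³
In bbl: 0.00773292 / 0.158987 = 0.0486387 bbl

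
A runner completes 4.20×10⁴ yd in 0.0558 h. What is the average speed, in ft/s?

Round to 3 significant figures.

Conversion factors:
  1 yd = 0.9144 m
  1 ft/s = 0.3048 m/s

627 ft/s

4.20×10⁴ yd × 0.9144 → 38404.8 m
0.0558 h × 3600 → 200.88 s
v = d / t = 38404.8 m / 200.88 s = 191.183 m/s
191.183 m/s ÷ (0.3048 m/s/ft/s) = 627.241 ft/s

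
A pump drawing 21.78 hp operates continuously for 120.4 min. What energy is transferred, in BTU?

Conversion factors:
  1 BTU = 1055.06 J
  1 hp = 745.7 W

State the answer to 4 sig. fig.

1.112×10⁵ BTU

21.78 hp × 745.7 → 16241.3 W
120.4 min × 60 → 7224 s
E = P × t = 16241.3 W × 7224 s = 1.17327×10⁸ J
1.17327×10⁸ J ÷ (1055.06 J/BTU) = 111204 BTU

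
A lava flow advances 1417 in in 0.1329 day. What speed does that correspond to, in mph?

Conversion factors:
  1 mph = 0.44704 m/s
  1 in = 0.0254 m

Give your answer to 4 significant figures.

1417 in × 0.0254 → 35.9918 m
0.1329 day × 86400 → 11482.6 s
v = d / t = 35.9918 m / 11482.6 s = 0.00313446 m/s
0.00313446 m/s ÷ (0.44704 m/s/mph) = 0.00701159 mph

0.007012 mph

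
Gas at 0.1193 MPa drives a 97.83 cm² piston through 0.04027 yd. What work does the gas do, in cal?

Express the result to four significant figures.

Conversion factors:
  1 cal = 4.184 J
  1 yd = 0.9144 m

10.27 cal

0.1193 MPa → 119300 Pa
97.83 cm² → 0.009783 m²
F = P × A = 119300 × 0.009783 = 1167.11 N
0.04027 yd → 0.0368229 m
W = F × d = 1167.11 × 0.0368229 = 42.9764 J
In cal: 42.9764 / 4.184 = 10.2716 cal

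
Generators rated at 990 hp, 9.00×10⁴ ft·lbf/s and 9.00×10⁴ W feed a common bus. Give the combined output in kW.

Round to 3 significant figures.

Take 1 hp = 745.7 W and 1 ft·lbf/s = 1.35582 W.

990 hp × 745.7 → 738243 W
9.00×10⁴ ft·lbf/s × 1.35582 → 122024 W
9.00×10⁴ W (already W)
Total: 738243 + 122024 + 90000 = 950267 W
In kW: 950267 / 1000 = 950.267 kW

950 kW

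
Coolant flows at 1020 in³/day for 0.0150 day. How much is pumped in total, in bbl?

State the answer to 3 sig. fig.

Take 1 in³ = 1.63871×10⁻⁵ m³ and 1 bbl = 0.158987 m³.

0.00158 bbl

1020 in³/day → 1.93459×10⁻⁷ m³/s
0.0150 day → 1296 s
V = Q × t = 1.93459×10⁻⁷ × 1296 = 2.50723×10⁻⁴ m³
In bbl: 2.50723×10⁻⁴ / 0.158987 = 0.001577 bbl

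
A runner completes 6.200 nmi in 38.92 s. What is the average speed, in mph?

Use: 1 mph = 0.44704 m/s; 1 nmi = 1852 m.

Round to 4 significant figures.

660.0 mph

6.200 nmi × 1852 → 11482.4 m
v = d / t = 11482.4 m / 38.92 s = 295.026 m/s
295.026 m/s ÷ (0.44704 m/s/mph) = 659.954 mph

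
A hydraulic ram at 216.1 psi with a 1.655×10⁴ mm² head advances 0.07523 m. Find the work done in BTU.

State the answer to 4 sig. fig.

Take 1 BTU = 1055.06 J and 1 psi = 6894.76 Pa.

1.758 BTU

216.1 psi → 1.48996×10⁶ Pa
1.655×10⁴ mm² → 0.01655 m²
F = P × A = 1.48996×10⁶ × 0.01655 = 24658.8 N
W = F × d = 24658.8 × 0.07523 = 1855.08 J
In BTU: 1855.08 / 1055.06 = 1.75827 BTU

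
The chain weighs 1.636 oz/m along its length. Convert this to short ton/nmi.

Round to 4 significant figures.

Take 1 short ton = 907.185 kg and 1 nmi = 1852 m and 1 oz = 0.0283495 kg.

0.09468 short ton/nmi

1.636 oz/m × 0.0283495 kg/oz = 0.0463798 kg/m
0.0463798 kg/m ÷ 907.185 kg/short ton × 1852 m/nmi = 0.0946834 short ton/nmi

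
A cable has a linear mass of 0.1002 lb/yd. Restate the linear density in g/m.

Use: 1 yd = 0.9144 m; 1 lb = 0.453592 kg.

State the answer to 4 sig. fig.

49.70 g/m

0.1002 lb/yd × 0.453592 kg/lb ÷ 0.9144 m/yd = 0.0497046 kg/m
0.0497046 kg/m ÷ 0.001 kg/g = 49.7046 g/m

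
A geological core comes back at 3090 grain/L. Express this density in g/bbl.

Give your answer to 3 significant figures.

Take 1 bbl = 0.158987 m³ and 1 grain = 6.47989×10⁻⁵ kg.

3090 grain/L × 6.47989×10⁻⁵ kg/grain ÷ 0.001 m³/L = 200.229 kg/m³
200.229 kg/m³ ÷ 0.001 kg/g × 0.158987 m³/bbl = 31833.8 g/bbl

3.18×10⁴ g/bbl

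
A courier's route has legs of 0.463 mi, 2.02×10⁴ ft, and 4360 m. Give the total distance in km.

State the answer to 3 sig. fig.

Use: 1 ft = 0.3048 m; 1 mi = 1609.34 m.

0.463 mi × 1609.34 → 745.124 m
2.02×10⁴ ft × 0.3048 → 6156.96 m
4360 m (already m)
Total: 745.124 + 6156.96 + 4360 = 11262.1 m
In km: 11262.1 / 1000 = 11.2621 km

11.3 km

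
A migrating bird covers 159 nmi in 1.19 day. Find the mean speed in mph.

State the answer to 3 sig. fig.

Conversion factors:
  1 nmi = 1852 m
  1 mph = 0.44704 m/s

6.41 mph

159 nmi × 1852 → 294468 m
1.19 day × 86400 → 102816 s
v = d / t = 294468 m / 102816 s = 2.86403 m/s
2.86403 m/s ÷ (0.44704 m/s/mph) = 6.40665 mph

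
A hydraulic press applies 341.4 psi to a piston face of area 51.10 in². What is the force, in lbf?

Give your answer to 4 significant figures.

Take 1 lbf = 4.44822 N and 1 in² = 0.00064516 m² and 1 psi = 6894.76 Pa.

341.4 psi × 6894.76 = 2.35387×10⁶ Pa
51.10 in² × 0.00064516 = 0.0329677 m²
F = P × A = 2.35387×10⁶ Pa × 0.0329677 m² = 77601.7 N
77601.7 N ÷ (4.44822 N/lbf) = 17445.6 lbf

1.745×10⁴ lbf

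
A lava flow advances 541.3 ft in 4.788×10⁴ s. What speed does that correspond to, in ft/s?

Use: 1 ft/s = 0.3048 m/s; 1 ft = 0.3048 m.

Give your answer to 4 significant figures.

0.01131 ft/s

541.3 ft × 0.3048 = 164.988 m
v = d / t = 164.988 m / 47880 s = 0.00344586 m/s
0.00344586 m/s ÷ (0.3048 m/s/ft/s) = 0.0113053 ft/s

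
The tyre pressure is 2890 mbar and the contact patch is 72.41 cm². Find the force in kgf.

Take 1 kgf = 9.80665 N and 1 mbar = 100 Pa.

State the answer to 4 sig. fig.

213.4 kgf

2890 mbar × 100 = 289000 Pa
72.41 cm² × 0.0001 = 0.007241 m²
F = P × A = 289000 Pa × 0.007241 m² = 2092.65 N
2092.65 N ÷ (9.80665 N/kgf) = 213.391 kgf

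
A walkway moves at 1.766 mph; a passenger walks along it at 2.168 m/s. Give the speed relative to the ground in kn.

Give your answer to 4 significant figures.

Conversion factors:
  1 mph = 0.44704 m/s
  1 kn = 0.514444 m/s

1.766 mph × 0.44704 → 0.789473 m/s
2.168 m/s (already m/s)
Combined: 0.789473 + 2.168 = 2.95747 m/s
In kn: 2.95747 / 0.514444 = 5.74887 kn

5.749 kn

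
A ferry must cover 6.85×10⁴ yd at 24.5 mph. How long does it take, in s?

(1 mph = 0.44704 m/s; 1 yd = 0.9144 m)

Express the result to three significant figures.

6.85×10⁴ yd × 0.9144 → 62636.4 m
24.5 mph × 0.44704 → 10.9525 m/s
t = d / v = 62636.4 m / 10.9525 m/s = 5718.91 s

5720 s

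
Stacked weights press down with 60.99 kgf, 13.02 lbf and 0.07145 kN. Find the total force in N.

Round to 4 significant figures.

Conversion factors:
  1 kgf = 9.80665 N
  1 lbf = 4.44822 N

727.5 N

60.99 kgf × 9.80665 = 598.108 N
13.02 lbf × 4.44822 = 57.9158 N
0.07145 kN × 1000 = 71.45 N
Total: 598.108 + 57.9158 + 71.45 = 727.474 N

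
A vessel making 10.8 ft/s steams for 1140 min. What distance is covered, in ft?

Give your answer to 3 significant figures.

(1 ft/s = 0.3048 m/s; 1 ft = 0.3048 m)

10.8 ft/s × 0.3048 → 3.29184 m/s
1140 min × 60 → 68400 s
d = v × t = 3.29184 m/s × 68400 s = 225162 m
225162 m ÷ (0.3048 m/ft) = 738720 ft

7.39×10⁵ ft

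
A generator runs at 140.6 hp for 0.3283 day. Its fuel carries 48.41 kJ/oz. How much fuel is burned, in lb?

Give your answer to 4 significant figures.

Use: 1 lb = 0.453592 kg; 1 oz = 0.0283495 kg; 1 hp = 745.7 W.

140.6 hp → 104845 W
0.3283 day → 28365.1 s
E = P × t = 104845 × 28365.1 = 2.97394×10⁹ J
48.41 kJ/oz → 1.70761×10⁶ J/kg
m = E / e_s = 2.97394×10⁹ / 1.70761×10⁶ = 1741.58 kg
In lb: 1741.58 / 0.453592 = 3839.53 lb

3840 lb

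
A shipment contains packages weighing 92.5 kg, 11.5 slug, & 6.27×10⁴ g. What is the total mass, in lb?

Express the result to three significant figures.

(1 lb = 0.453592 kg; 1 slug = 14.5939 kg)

92.5 kg (already kg)
11.5 slug × 14.5939 = 167.83 kg
6.27×10⁴ g × 0.001 = 62.7 kg
Combined: 92.5 + 167.83 + 62.7 = 323.03 kg
In lb: 323.03 / 0.453592 = 712.16 lb

712 lb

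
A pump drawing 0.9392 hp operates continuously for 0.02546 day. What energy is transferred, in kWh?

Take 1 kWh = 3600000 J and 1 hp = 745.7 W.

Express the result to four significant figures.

0.9392 hp × 745.7 = 700.361 W
0.02546 day × 86400 = 2199.74 s
E = P × t = 700.361 W × 2199.74 s = 1.54061×10⁶ J
1.54061×10⁶ J ÷ (3600000 J/kWh) = 0.427947 kWh

0.4279 kWh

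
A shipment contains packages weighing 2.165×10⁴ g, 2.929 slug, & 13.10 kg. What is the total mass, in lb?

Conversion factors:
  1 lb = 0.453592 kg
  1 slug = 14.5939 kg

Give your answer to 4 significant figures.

2.165×10⁴ g × 0.001 → 21.65 kg
2.929 slug × 14.5939 → 42.7455 kg
13.10 kg (already kg)
Total: 21.65 + 42.7455 + 13.1 = 77.4955 kg
In lb: 77.4955 / 0.453592 = 170.848 lb

170.8 lb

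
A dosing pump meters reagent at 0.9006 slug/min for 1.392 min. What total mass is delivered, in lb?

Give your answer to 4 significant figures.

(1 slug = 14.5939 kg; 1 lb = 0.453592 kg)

40.33 lb

0.9006 slug/min → 0.219054 kg/s
1.392 min → 83.52 s
m = ṁ × t = 0.219054 × 83.52 = 18.2954 kg
In lb: 18.2954 / 0.453592 = 40.3345 lb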